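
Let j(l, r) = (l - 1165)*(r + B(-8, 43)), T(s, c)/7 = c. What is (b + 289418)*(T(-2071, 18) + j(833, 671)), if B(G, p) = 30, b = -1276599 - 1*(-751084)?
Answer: 54917578782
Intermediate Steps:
T(s, c) = 7*c
b = -525515 (b = -1276599 + 751084 = -525515)
j(l, r) = (-1165 + l)*(30 + r) (j(l, r) = (l - 1165)*(r + 30) = (-1165 + l)*(30 + r))
(b + 289418)*(T(-2071, 18) + j(833, 671)) = (-525515 + 289418)*(7*18 + (-34950 - 1165*671 + 30*833 + 833*671)) = -236097*(126 + (-34950 - 781715 + 24990 + 558943)) = -236097*(126 - 232732) = -236097*(-232606) = 54917578782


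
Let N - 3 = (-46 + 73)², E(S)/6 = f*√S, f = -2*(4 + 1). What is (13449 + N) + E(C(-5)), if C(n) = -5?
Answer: 14181 - 60*I*√5 ≈ 14181.0 - 134.16*I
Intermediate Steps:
f = -10 (f = -2*5 = -10)
E(S) = -60*√S (E(S) = 6*(-10*√S) = -60*√S)
N = 732 (N = 3 + (-46 + 73)² = 3 + 27² = 3 + 729 = 732)
(13449 + N) + E(C(-5)) = (13449 + 732) - 60*I*√5 = 14181 - 60*I*√5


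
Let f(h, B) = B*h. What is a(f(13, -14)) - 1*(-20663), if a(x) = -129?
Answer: 20534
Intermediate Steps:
a(f(13, -14)) - 1*(-20663) = -129 - 1*(-20663) = -129 + 20663 = 20534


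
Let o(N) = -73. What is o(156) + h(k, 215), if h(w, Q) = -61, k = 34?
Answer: -134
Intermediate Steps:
o(156) + h(k, 215) = -73 - 61 = -134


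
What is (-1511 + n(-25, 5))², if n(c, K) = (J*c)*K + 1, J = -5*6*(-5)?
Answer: 410467600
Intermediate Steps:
J = 150 (J = -30*(-5) = 150)
n(c, K) = 1 + 150*K*c (n(c, K) = (150*c)*K + 1 = 150*K*c + 1 = 1 + 150*K*c)
(-1511 + n(-25, 5))² = (-1511 + (1 + 150*5*(-25)))² = (-1511 + (1 - 18750))² = (-1511 - 18749)² = (-20260)² = 410467600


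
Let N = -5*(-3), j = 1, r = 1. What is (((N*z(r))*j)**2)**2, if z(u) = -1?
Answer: 50625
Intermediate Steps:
N = 15
(((N*z(r))*j)**2)**2 = (((15*(-1))*1)**2)**2 = ((-15*1)**2)**2 = ((-15)**2)**2 = 225**2 = 50625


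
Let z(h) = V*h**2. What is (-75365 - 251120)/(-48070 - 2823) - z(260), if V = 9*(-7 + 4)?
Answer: 92890230085/50893 ≈ 1.8252e+6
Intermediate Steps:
V = -27 (V = 9*(-3) = -27)
z(h) = -27*h**2
(-75365 - 251120)/(-48070 - 2823) - z(260) = (-75365 - 251120)/(-48070 - 2823) - (-27)*260**2 = -326485/(-50893) - (-27)*67600 = -326485*(-1/50893) - 1*(-1825200) = 326485/50893 + 1825200 = 92890230085/50893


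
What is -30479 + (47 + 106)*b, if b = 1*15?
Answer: -28184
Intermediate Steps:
b = 15
-30479 + (47 + 106)*b = -30479 + (47 + 106)*15 = -30479 + 153*15 = -30479 + 2295 = -28184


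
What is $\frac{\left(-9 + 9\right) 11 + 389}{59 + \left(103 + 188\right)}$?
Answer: $\frac{389}{350} \approx 1.1114$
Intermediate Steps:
$\frac{\left(-9 + 9\right) 11 + 389}{59 + \left(103 + 188\right)} = \frac{0 \cdot 11 + 389}{59 + 291} = \frac{0 + 389}{350} = 389 \cdot \frac{1}{350} = \frac{389}{350}$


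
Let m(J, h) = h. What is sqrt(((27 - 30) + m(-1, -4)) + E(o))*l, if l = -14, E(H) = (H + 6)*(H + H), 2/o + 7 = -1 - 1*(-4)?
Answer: -35*I*sqrt(2) ≈ -49.497*I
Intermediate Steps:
o = -1/2 (o = 2/(-7 + (-1 - 1*(-4))) = 2/(-7 + (-1 + 4)) = 2/(-7 + 3) = 2/(-4) = 2*(-1/4) = -1/2 ≈ -0.50000)
E(H) = 2*H*(6 + H) (E(H) = (6 + H)*(2*H) = 2*H*(6 + H))
sqrt(((27 - 30) + m(-1, -4)) + E(o))*l = sqrt(((27 - 30) - 4) + 2*(-1/2)*(6 - 1/2))*(-14) = sqrt((-3 - 4) + 2*(-1/2)*(11/2))*(-14) = sqrt(-7 - 11/2)*(-14) = sqrt(-25/2)*(-14) = (5*I*sqrt(2)/2)*(-14) = -35*I*sqrt(2)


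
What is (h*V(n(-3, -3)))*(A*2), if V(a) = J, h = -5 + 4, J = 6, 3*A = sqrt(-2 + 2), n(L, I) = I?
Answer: 0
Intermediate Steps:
A = 0 (A = sqrt(-2 + 2)/3 = sqrt(0)/3 = (1/3)*0 = 0)
h = -1
V(a) = 6
(h*V(n(-3, -3)))*(A*2) = (-1*6)*(0*2) = -6*0 = 0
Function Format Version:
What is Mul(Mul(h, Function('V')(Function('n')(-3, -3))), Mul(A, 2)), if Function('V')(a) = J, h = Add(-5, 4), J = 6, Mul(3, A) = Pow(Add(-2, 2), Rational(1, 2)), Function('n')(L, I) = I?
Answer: 0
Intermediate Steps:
A = 0 (A = Mul(Rational(1, 3), Pow(Add(-2, 2), Rational(1, 2))) = Mul(Rational(1, 3), Pow(0, Rational(1, 2))) = Mul(Rational(1, 3), 0) = 0)
h = -1
Function('V')(a) = 6
Mul(Mul(h, Function('V')(Function('n')(-3, -3))), Mul(A, 2)) = Mul(Mul(-1, 6), Mul(0, 2)) = Mul(-6, 0) = 0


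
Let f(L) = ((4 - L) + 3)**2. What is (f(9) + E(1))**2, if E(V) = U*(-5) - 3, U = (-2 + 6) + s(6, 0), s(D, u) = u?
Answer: 361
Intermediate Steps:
f(L) = (7 - L)**2
U = 4 (U = (-2 + 6) + 0 = 4 + 0 = 4)
E(V) = -23 (E(V) = 4*(-5) - 3 = -20 - 3 = -23)
(f(9) + E(1))**2 = ((-7 + 9)**2 - 23)**2 = (2**2 - 23)**2 = (4 - 23)**2 = (-19)**2 = 361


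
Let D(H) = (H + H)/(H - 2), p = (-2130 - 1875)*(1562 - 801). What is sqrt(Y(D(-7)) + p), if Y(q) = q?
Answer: I*sqrt(27430231)/3 ≈ 1745.8*I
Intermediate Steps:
p = -3047805 (p = -4005*761 = -3047805)
D(H) = 2*H/(-2 + H) (D(H) = (2*H)/(-2 + H) = 2*H/(-2 + H))
sqrt(Y(D(-7)) + p) = sqrt(2*(-7)/(-2 - 7) - 3047805) = sqrt(2*(-7)/(-9) - 3047805) = sqrt(2*(-7)*(-1/9) - 3047805) = sqrt(14/9 - 3047805) = sqrt(-27430231/9) = I*sqrt(27430231)/3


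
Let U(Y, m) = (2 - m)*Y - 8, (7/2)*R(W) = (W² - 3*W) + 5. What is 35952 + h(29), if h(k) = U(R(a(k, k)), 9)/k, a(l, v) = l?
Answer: 1041082/29 ≈ 35899.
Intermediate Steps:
R(W) = 10/7 - 6*W/7 + 2*W²/7 (R(W) = 2*((W² - 3*W) + 5)/7 = 2*(5 + W² - 3*W)/7 = 10/7 - 6*W/7 + 2*W²/7)
U(Y, m) = -8 + Y*(2 - m) (U(Y, m) = Y*(2 - m) - 8 = -8 + Y*(2 - m))
h(k) = (-18 - 2*k² + 6*k)/k (h(k) = (-8 + 2*(10/7 - 6*k/7 + 2*k²/7) - 1*(10/7 - 6*k/7 + 2*k²/7)*9)/k = (-8 + (20/7 - 12*k/7 + 4*k²/7) + (-90/7 - 18*k²/7 + 54*k/7))/k = (-18 - 2*k² + 6*k)/k)
35952 + h(29) = 35952 + (6 - 18/29 - 2*29) = 35952 + (6 - 18*1/29 - 58) = 35952 + (6 - 18/29 - 58) = 35952 - 1526/29 = 1041082/29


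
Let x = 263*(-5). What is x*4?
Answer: -5260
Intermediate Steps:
x = -1315
x*4 = -1315*4 = -5260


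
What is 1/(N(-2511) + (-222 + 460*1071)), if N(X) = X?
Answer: 1/489927 ≈ 2.0411e-6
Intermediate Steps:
1/(N(-2511) + (-222 + 460*1071)) = 1/(-2511 + (-222 + 460*1071)) = 1/(-2511 + (-222 + 492660)) = 1/(-2511 + 492438) = 1/489927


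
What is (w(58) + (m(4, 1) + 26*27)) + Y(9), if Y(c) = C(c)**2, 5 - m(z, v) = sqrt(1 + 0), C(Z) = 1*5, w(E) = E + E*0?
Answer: 789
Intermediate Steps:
w(E) = E (w(E) = E + 0 = E)
C(Z) = 5
m(z, v) = 4 (m(z, v) = 5 - sqrt(1 + 0) = 5 - sqrt(1) = 5 - 1*1 = 5 - 1 = 4)
Y(c) = 25 (Y(c) = 5**2 = 25)
(w(58) + (m(4, 1) + 26*27)) + Y(9) = (58 + (4 + 26*27)) + 25 = (58 + (4 + 702)) + 25 = (58 + 706) + 25 = 764 + 25 = 789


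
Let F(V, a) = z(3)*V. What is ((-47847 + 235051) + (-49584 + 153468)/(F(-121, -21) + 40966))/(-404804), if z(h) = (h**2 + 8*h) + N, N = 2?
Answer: -1719073502/3717213931 ≈ -0.46246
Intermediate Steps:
z(h) = 2 + h**2 + 8*h (z(h) = (h**2 + 8*h) + 2 = 2 + h**2 + 8*h)
F(V, a) = 35*V (F(V, a) = (2 + 3**2 + 8*3)*V = (2 + 9 + 24)*V = 35*V)
((-47847 + 235051) + (-49584 + 153468)/(F(-121, -21) + 40966))/(-404804) = ((-47847 + 235051) + (-49584 + 153468)/(35*(-121) + 40966))/(-404804) = (187204 + 103884/(-4235 + 40966))*(-1/404804) = (187204 + 103884/36731)*(-1/404804) = (6876294008/36731)*(-1/404804) = -1719073502/3717213931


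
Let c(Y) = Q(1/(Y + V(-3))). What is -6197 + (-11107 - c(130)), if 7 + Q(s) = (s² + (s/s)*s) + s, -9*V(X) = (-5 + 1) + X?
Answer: -23962056980/1385329 ≈ -17297.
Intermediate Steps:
V(X) = 4/9 - X/9 (V(X) = -((-5 + 1) + X)/9 = -(-4 + X)/9 = 4/9 - X/9)
Q(s) = -7 + s² + 2*s (Q(s) = -7 + ((s² + (s/s)*s) + s) = -7 + ((s² + 1*s) + s) = -7 + ((s² + s) + s) = -7 + ((s + s²) + s) = -7 + (s² + 2*s) = -7 + s² + 2*s)
c(Y) = -7 + (7/9 + Y)⁻² + 2/(7/9 + Y) (c(Y) = -7 + (1/(Y + (4/9 - ⅑*(-3))))² + 2/(Y + (4/9 - ⅑*(-3))) = -7 + (1/(Y + (4/9 + ⅓)))² + 2/(Y + (4/9 + ⅓)) = -7 + (1/(Y + 7/9))² + 2/(Y + 7/9) = -7 + (1/(7/9 + Y))² + 2/(7/9 + Y) = -7 + (7/9 + Y)⁻² + 2/(7/9 + Y))
-6197 + (-11107 - c(130)) = -6197 + (-11107 - (-136 - 720*130 - 567*130²)/(49 + 81*130² + 126*130)) = -6197 + (-11107 - (-136 - 93600 - 567*16900)/(49 + 81*16900 + 16380)) = -6197 + (-11107 - (-136 - 93600 - 9582300)/(49 + 1368900 + 16380)) = -6197 + (-11107 - (-9676036)/1385329) = -6197 + (-11107 - 1*(-9676036/1385329)) = -6197 + (-11107 + 9676036/1385329) = -6197 - 15377173167/1385329 = -23962056980/1385329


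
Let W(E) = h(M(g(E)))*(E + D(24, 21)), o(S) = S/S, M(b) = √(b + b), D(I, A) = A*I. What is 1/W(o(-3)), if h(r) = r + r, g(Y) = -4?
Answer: -I*√2/4040 ≈ -0.00035005*I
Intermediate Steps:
M(b) = √2*√b (M(b) = √(2*b) = √2*√b)
o(S) = 1
h(r) = 2*r
W(E) = 4*I*√2*(504 + E) (W(E) = (2*(√2*√(-4)))*(E + 21*24) = (2*(√2*(2*I)))*(E + 504) = (2*(2*I*√2))*(504 + E) = (4*I*√2)*(504 + E) = 4*I*√2*(504 + E))
1/W(o(-3)) = 1/(4*I*√2*(504 + 1)) = 1/(4*I*√2*505) = 1/(2020*I*√2) = -I*√2/4040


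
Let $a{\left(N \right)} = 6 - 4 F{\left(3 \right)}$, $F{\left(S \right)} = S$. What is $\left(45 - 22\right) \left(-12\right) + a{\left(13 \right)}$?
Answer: $-282$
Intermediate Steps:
$a{\left(N \right)} = -6$ ($a{\left(N \right)} = 6 - 12 = -6$)
$\left(45 - 22\right) \left(-12\right) + a{\left(13 \right)} = \left(45 - 22\right) \left(-12\right) - 6 = 23 \left(-12\right) - 6 = -276 - 6 = -282$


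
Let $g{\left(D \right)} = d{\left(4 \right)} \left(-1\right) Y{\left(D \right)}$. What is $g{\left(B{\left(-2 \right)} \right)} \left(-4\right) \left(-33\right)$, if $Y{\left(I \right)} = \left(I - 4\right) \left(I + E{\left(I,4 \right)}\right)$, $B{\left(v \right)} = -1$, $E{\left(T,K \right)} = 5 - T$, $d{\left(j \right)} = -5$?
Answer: $-16500$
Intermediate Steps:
$Y{\left(I \right)} = -20 + 5 I$ ($Y{\left(I \right)} = \left(I - 4\right) \left(I - \left(-5 + I\right)\right) = \left(-4 + I\right) 5 = -20 + 5 I$)
$g{\left(D \right)} = -100 + 25 D$ ($g{\left(D \right)} = \left(-5\right) \left(-1\right) \left(-20 + 5 D\right) = 5 \left(-20 + 5 D\right) = -100 + 25 D$)
$g{\left(B{\left(-2 \right)} \right)} \left(-4\right) \left(-33\right) = \left(-100 + 25 \left(-1\right)\right) \left(-4\right) \left(-33\right) = \left(-100 - 25\right) \left(-4\right) \left(-33\right) = \left(-125\right) \left(-4\right) \left(-33\right) = 500 \left(-33\right) = -16500$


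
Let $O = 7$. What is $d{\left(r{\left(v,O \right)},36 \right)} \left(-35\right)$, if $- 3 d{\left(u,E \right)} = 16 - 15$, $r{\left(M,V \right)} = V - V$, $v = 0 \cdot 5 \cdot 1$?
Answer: $\frac{35}{3} \approx 11.667$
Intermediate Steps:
$v = 0$ ($v = 0 \cdot 1 = 0$)
$r{\left(M,V \right)} = 0$
$d{\left(u,E \right)} = - \frac{1}{3}$ ($d{\left(u,E \right)} = - \frac{16 - 15}{3} = \left(- \frac{1}{3}\right) 1 = - \frac{1}{3}$)
$d{\left(r{\left(v,O \right)},36 \right)} \left(-35\right) = \left(- \frac{1}{3}\right) \left(-35\right) = \frac{35}{3}$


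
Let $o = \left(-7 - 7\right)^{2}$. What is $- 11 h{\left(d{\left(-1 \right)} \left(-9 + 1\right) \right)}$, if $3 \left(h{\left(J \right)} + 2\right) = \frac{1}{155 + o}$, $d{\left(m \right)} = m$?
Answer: $\frac{23155}{1053} \approx 21.99$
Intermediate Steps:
$o = 196$ ($o = \left(-14\right)^{2} = 196$)
$h{\left(J \right)} = - \frac{2105}{1053}$ ($h{\left(J \right)} = -2 + \frac{1}{3 \left(155 + 196\right)} = -2 + \frac{1}{3 \cdot 351} = -2 + \frac{1}{3} \cdot \frac{1}{351} = -2 + \frac{1}{1053} = - \frac{2105}{1053}$)
$- 11 h{\left(d{\left(-1 \right)} \left(-9 + 1\right) \right)} = \left(-11\right) \left(- \frac{2105}{1053}\right) = \frac{23155}{1053}$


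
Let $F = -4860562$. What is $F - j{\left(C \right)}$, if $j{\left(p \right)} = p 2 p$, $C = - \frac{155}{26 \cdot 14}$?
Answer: $- \frac{322002535401}{66248} \approx -4.8606 \cdot 10^{6}$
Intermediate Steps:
$C = - \frac{155}{364} \approx -0.42582$
$j{\left(p \right)} = 2 p^{2}$
$F - j{\left(C \right)} = -4860562 - 2 \left(- \frac{155}{364}\right)^{2} = -4860562 - 2 \cdot \frac{24025}{132496} = -4860562 - \frac{24025}{66248} = - \frac{322002535401}{66248}$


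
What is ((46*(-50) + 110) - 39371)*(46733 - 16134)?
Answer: -1271725039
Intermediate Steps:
((46*(-50) + 110) - 39371)*(46733 - 16134) = ((-2300 + 110) - 39371)*30599 = (-2190 - 39371)*30599 = -41561*30599 = -1271725039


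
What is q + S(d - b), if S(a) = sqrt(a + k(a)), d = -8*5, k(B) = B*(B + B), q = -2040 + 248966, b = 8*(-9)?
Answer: 246926 + 4*sqrt(130) ≈ 2.4697e+5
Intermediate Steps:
b = -72
q = 246926
k(B) = 2*B**2 (k(B) = B*(2*B) = 2*B**2)
d = -40
S(a) = sqrt(a + 2*a**2)
q + S(d - b) = 246926 + sqrt((-40 - 1*(-72))*(1 + 2*(-40 - 1*(-72)))) = 246926 + sqrt((-40 + 72)*(1 + 2*(-40 + 72))) = 246926 + sqrt(32*(1 + 2*32)) = 246926 + sqrt(32*(1 + 64)) = 246926 + sqrt(32*65) = 246926 + sqrt(2080) = 246926 + 4*sqrt(130)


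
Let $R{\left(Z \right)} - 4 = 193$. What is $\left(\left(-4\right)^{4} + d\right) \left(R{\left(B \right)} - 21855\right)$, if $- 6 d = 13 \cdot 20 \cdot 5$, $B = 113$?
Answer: $- \frac{2555644}{3} \approx -8.5188 \cdot 10^{5}$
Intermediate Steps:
$R{\left(Z \right)} = 197$ ($R{\left(Z \right)} = 4 + 193 = 197$)
$d = - \frac{650}{3}$ ($d = - \frac{13 \cdot 20 \cdot 5}{6} = - \frac{260 \cdot 5}{6} = \left(- \frac{1}{6}\right) 1300 = - \frac{650}{3} \approx -216.67$)
$\left(\left(-4\right)^{4} + d\right) \left(R{\left(B \right)} - 21855\right) = \left(\left(-4\right)^{4} - \frac{650}{3}\right) \left(197 - 21855\right) = \left(256 - \frac{650}{3}\right) \left(-21658\right) = \frac{118}{3} \left(-21658\right) = - \frac{2555644}{3}$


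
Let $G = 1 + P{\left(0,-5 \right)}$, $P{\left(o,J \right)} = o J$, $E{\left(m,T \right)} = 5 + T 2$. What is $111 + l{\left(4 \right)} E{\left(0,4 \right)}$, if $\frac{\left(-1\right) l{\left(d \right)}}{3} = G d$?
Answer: $-45$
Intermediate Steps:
$E{\left(m,T \right)} = 5 + 2 T$
$P{\left(o,J \right)} = J o$
$G = 1$ ($G = 1 - 0 = 1 + 0 = 1$)
$l{\left(d \right)} = - 3 d$ ($l{\left(d \right)} = - 3 \cdot 1 d = - 3 d$)
$111 + l{\left(4 \right)} E{\left(0,4 \right)} = 111 + \left(-3\right) 4 \left(5 + 2 \cdot 4\right) = 111 - 12 \left(5 + 8\right) = 111 - 156 = -45$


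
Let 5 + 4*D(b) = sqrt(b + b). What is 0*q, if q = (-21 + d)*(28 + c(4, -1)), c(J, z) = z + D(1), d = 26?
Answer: 0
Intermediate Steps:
D(b) = -5/4 + sqrt(2)*sqrt(b)/4 (D(b) = -5/4 + sqrt(b + b)/4 = -5/4 + sqrt(2*b)/4 = -5/4 + (sqrt(2)*sqrt(b))/4 = -5/4 + sqrt(2)*sqrt(b)/4)
c(J, z) = -5/4 + z + sqrt(2)/4 (c(J, z) = z + (-5/4 + sqrt(2)*sqrt(1)/4) = z + (-5/4 + (1/4)*sqrt(2)*1) = z + (-5/4 + sqrt(2)/4) = -5/4 + z + sqrt(2)/4)
q = 515/4 + 5*sqrt(2)/4 (q = (-21 + 26)*(28 + (-5/4 - 1 + sqrt(2)/4)) = 5*(28 + (-9/4 + sqrt(2)/4)) = 5*(103/4 + sqrt(2)/4) = 515/4 + 5*sqrt(2)/4 ≈ 130.52)
0*q = 0*(515/4 + 5*sqrt(2)/4) = 0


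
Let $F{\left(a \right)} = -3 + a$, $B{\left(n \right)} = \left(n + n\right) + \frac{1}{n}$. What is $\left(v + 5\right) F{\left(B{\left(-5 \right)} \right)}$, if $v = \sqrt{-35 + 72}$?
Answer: $-66 - \frac{66 \sqrt{37}}{5} \approx -146.29$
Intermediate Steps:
$B{\left(n \right)} = \frac{1}{n} + 2 n$ ($B{\left(n \right)} = 2 n + \frac{1}{n} = \frac{1}{n} + 2 n$)
$v = \sqrt{37} \approx 6.0828$
$\left(v + 5\right) F{\left(B{\left(-5 \right)} \right)} = \left(\sqrt{37} + 5\right) \left(-3 + \left(\frac{1}{-5} + 2 \left(-5\right)\right)\right) = \left(5 + \sqrt{37}\right) \left(-3 - \frac{51}{5}\right) = \left(5 + \sqrt{37}\right) \left(- \frac{66}{5}\right) = -66 - \frac{66 \sqrt{37}}{5}$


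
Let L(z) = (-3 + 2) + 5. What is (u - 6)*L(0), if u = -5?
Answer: -44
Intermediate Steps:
L(z) = 4 (L(z) = -1 + 5 = 4)
(u - 6)*L(0) = (-5 - 6)*4 = -11*4 = -44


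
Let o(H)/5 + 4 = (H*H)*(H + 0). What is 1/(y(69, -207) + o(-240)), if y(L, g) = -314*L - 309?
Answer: -1/69141995 ≈ -1.4463e-8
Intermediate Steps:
y(L, g) = -309 - 314*L
o(H) = -20 + 5*H³ (o(H) = -20 + 5*((H*H)*(H + 0)) = -20 + 5*(H²*H) = -20 + 5*H³)
1/(y(69, -207) + o(-240)) = 1/((-309 - 314*69) + (-20 + 5*(-240)³)) = 1/((-309 - 21666) + (-20 + 5*(-13824000))) = 1/(-21975 + (-20 - 69120000)) = 1/(-21975 - 69120020) = 1/(-69141995) = -1/69141995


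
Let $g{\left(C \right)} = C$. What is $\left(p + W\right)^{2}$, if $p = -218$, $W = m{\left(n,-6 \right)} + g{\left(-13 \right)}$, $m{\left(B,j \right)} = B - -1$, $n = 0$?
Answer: $52900$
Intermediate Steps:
$m{\left(B,j \right)} = 1 + B$ ($m{\left(B,j \right)} = B + 1 = 1 + B$)
$W = -12$ ($W = \left(1 + 0\right) - 13 = 1 - 13 = -12$)
$\left(p + W\right)^{2} = \left(-218 - 12\right)^{2} = \left(-230\right)^{2} = 52900$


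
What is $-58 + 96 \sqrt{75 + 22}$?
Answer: $-58 + 96 \sqrt{97} \approx 887.49$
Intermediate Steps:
$-58 + 96 \sqrt{75 + 22} = -58 + 96 \sqrt{97}$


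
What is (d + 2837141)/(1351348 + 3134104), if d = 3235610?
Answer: 6072751/4485452 ≈ 1.3539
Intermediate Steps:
(d + 2837141)/(1351348 + 3134104) = (3235610 + 2837141)/(1351348 + 3134104) = 6072751/4485452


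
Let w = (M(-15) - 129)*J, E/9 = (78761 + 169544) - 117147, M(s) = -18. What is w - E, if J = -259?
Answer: -1142349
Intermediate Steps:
E = 1180422 (E = 9*((78761 + 169544) - 117147) = 9*(248305 - 117147) = 9*131158 = 1180422)
w = 38073 (w = (-18 - 129)*(-259) = -147*(-259) = 38073)
w - E = 38073 - 1*1180422 = 38073 - 1180422 = -1142349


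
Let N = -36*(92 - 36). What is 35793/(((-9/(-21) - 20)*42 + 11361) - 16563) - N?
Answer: 4036197/2008 ≈ 2010.1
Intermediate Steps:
N = -2016 (N = -36*56 = -2016)
35793/(((-9/(-21) - 20)*42 + 11361) - 16563) - N = 35793/(((-9/(-21) - 20)*42 + 11361) - 16563) - 1*(-2016) = 35793/(((-9*(-1/21) - 20)*42 + 11361) - 16563) + 2016 = 35793/(((3/7 - 20)*42 + 11361) - 16563) + 2016 = 35793/((-137/7*42 + 11361) - 16563) + 2016 = 35793/((-822 + 11361) - 16563) + 2016 = 35793/(10539 - 16563) + 2016 = 35793/(-6024) + 2016 = 35793*(-1/6024) + 2016 = -11931/2008 + 2016 = 4036197/2008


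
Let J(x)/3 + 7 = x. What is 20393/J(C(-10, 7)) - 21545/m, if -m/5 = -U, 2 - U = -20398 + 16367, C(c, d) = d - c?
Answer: 82115699/120990 ≈ 678.70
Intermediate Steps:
J(x) = -21 + 3*x
U = 4033 (U = 2 - (-20398 + 16367) = 2 - 1*(-4031) = 2 + 4031 = 4033)
m = 20165 (m = -(-5)*4033 = -5*(-4033) = 20165)
20393/J(C(-10, 7)) - 21545/m = 20393/(-21 + 3*(7 - 1*(-10))) - 21545/20165 = 20393/(-21 + 3*(7 + 10)) - 21545*1/20165 = 20393/(-21 + 3*17) - 4309/4033 = 20393/(-21 + 51) - 4309/4033 = 20393/30 - 4309/4033 = 82115699/120990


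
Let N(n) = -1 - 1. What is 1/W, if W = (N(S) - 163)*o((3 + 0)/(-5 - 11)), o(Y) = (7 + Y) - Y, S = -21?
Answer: -1/1155 ≈ -0.00086580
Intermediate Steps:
o(Y) = 7
N(n) = -2
W = -1155 (W = (-2 - 163)*7 = -165*7 = -1155)
1/W = 1/(-1155) = -1/1155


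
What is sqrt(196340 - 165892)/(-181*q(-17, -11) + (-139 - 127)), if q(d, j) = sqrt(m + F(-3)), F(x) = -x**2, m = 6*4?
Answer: -724*sqrt(28545)/420659 + 1064*sqrt(1903)/420659 ≈ -0.18045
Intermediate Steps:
m = 24
q(d, j) = sqrt(15) (q(d, j) = sqrt(24 - 1*(-3)**2) = sqrt(24 - 1*9) = sqrt(24 - 9) = sqrt(15))
sqrt(196340 - 165892)/(-181*q(-17, -11) + (-139 - 127)) = sqrt(196340 - 165892)/(-181*sqrt(15) + (-139 - 127)) = sqrt(30448)/(-181*sqrt(15) - 266) = (4*sqrt(1903))/(-266 - 181*sqrt(15)) = 4*sqrt(1903)/(-266 - 181*sqrt(15))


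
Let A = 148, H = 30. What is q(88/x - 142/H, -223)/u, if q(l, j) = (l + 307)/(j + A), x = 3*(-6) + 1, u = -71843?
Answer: 75758/1373997375 ≈ 5.5137e-5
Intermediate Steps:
x = -17 (x = -18 + 1 = -17)
q(l, j) = (307 + l)/(148 + j) (q(l, j) = (l + 307)/(j + 148) = (307 + l)/(148 + j))
q(88/x - 142/H, -223)/u = ((307 + (88/(-17) - 142/30))/(148 - 223))/(-71843) = ((307 + (88*(-1/17) - 142*1/30))/(-75))*(-1/71843) = -(307 + (-88/17 - 71/15))/75*(-1/71843) = -(307 - 2527/255)/75*(-1/71843) = -1/75*75758/255*(-1/71843) = -75758/19125*(-1/71843) = 75758/1373997375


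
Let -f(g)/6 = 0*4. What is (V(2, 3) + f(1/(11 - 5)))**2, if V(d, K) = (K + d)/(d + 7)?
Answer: 25/81 ≈ 0.30864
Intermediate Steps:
V(d, K) = (K + d)/(7 + d)
f(g) = 0 (f(g) = -0*4 = -6*0 = 0)
(V(2, 3) + f(1/(11 - 5)))**2 = ((3 + 2)/(7 + 2) + 0)**2 = (5/9 + 0)**2 = (5/9)**2 = 25/81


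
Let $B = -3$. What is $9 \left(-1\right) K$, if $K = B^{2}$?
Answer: $-81$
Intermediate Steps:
$K = 9$ ($K = \left(-3\right)^{2} = 9$)
$9 \left(-1\right) K = 9 \left(-1\right) 9 = \left(-9\right) 9 = -81$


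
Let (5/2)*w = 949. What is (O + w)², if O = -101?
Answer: 1940449/25 ≈ 77618.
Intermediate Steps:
w = 1898/5 (w = (⅖)*949 = 1898/5 ≈ 379.60)
(O + w)² = (-101 + 1898/5)² = (1393/5)² = 1940449/25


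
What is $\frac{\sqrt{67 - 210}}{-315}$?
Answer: $- \frac{i \sqrt{143}}{315} \approx - 0.037963 i$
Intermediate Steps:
$\frac{\sqrt{67 - 210}}{-315} = \sqrt{-143} \left(- \frac{1}{315}\right) = i \sqrt{143} \left(- \frac{1}{315}\right) = - \frac{i \sqrt{143}}{315}$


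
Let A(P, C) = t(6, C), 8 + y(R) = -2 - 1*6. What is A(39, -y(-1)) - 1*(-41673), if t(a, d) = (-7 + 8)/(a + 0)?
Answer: 250039/6 ≈ 41673.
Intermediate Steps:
y(R) = -16 (y(R) = -8 + (-2 - 1*6) = -8 + (-2 - 6) = -8 - 8 = -16)
t(a, d) = 1/a
A(P, C) = 1/6
A(39, -y(-1)) - 1*(-41673) = 1/6 - 1*(-41673) = 1/6 + 41673 = 250039/6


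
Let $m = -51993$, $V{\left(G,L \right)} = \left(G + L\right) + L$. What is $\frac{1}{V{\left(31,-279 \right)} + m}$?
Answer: $- \frac{1}{52520} \approx -1.904 \cdot 10^{-5}$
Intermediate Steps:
$V{\left(G,L \right)} = G + 2 L$
$\frac{1}{V{\left(31,-279 \right)} + m} = \frac{1}{\left(31 + 2 \left(-279\right)\right) - 51993} = \frac{1}{\left(31 - 558\right) - 51993} = \frac{1}{-527 - 51993} = \frac{1}{-52520} = - \frac{1}{52520}$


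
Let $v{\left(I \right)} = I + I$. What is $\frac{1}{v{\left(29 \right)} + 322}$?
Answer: $\frac{1}{380} \approx 0.0026316$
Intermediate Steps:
$v{\left(I \right)} = 2 I$
$\frac{1}{v{\left(29 \right)} + 322} = \frac{1}{2 \cdot 29 + 322} = \frac{1}{58 + 322} = \frac{1}{380}$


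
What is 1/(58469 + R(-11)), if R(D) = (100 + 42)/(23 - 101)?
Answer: 39/2280220 ≈ 1.7104e-5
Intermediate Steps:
R(D) = -71/39 (R(D) = 142/(-78) = 142*(-1/78) = -71/39)
1/(58469 + R(-11)) = 1/(58469 - 71/39) = 1/(2280220/39) = 39/2280220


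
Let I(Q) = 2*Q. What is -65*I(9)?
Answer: -1170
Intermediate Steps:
-65*I(9) = -130*9 = -65*18 = -1170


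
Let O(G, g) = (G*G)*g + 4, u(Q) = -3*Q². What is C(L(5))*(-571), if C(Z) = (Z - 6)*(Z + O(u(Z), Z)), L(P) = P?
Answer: 16064514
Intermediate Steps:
O(G, g) = 4 + g*G² (O(G, g) = G²*g + 4 = g*G² + 4 = 4 + g*G²)
C(Z) = (-6 + Z)*(4 + Z + 9*Z⁵) (C(Z) = (Z - 6)*(Z + (4 + Z*(-3*Z²)²)) = (-6 + Z)*(Z + (4 + Z*(9*Z⁴))) = (-6 + Z)*(Z + (4 + 9*Z⁵)) = (-6 + Z)*(4 + Z + 9*Z⁵))
C(L(5))*(-571) = (-24 + 5² - 54*5⁵ - 2*5 + 9*5⁶)*(-571) = (-24 + 25 - 54*3125 - 10 + 9*15625)*(-571) = (-24 + 25 - 168750 - 10 + 140625)*(-571) = -28134*(-571) = 16064514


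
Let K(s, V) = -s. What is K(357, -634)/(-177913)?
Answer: 357/177913 ≈ 0.0020066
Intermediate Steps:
K(357, -634)/(-177913) = -1*357/(-177913) = -357*(-1/177913) = 357/177913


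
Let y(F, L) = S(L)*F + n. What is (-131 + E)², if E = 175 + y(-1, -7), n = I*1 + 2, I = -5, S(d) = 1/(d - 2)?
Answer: 136900/81 ≈ 1690.1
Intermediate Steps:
S(d) = 1/(-2 + d)
n = -3 (n = -5*1 + 2 = -5 + 2 = -3)
y(F, L) = -3 + F/(-2 + L) (y(F, L) = F/(-2 + L) - 3 = -3 + F/(-2 + L))
E = 1549/9 (E = 175 + (6 - 1 - 3*(-7))/(-2 - 7) = 175 + (6 - 1 + 21)/(-9) = 175 - ⅑*26 = 175 - 26/9 = 1549/9 ≈ 172.11)
(-131 + E)² = (-131 + 1549/9)² = (370/9)² = 136900/81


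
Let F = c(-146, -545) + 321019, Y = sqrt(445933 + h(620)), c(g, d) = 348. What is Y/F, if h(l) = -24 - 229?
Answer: 12*sqrt(3095)/321367 ≈ 0.0020774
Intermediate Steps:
h(l) = -253
Y = 12*sqrt(3095) (Y = sqrt(445933 - 253) = sqrt(445680) = 12*sqrt(3095) ≈ 667.59)
F = 321367 (F = 348 + 321019 = 321367)
Y/F = (12*sqrt(3095))/321367 = (12*sqrt(3095))*(1/321367) = 12*sqrt(3095)/321367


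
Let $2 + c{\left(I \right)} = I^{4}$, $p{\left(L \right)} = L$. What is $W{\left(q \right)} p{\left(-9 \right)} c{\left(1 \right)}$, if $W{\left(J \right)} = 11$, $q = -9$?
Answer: $99$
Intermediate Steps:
$c{\left(I \right)} = -2 + I^{4}$
$W{\left(q \right)} p{\left(-9 \right)} c{\left(1 \right)} = 11 \left(-9\right) \left(-2 + 1^{4}\right) = - 99 \left(-2 + 1\right) = \left(-99\right) \left(-1\right) = 99$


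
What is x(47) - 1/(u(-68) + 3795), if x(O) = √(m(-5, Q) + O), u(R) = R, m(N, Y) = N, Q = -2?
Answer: -1/3727 + √42 ≈ 6.4805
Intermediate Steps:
x(O) = √(-5 + O)
x(47) - 1/(u(-68) + 3795) = √(-5 + 47) - 1/(-68 + 3795) = √42 - 1/3727 = -1/3727 + √42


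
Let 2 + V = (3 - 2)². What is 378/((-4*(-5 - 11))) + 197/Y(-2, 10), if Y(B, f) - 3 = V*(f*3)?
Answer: -1201/864 ≈ -1.3900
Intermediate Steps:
V = -1 (V = -2 + (3 - 2)² = -2 + 1² = -2 + 1 = -1)
Y(B, f) = 3 - 3*f (Y(B, f) = 3 - f*3 = 3 - 3*f)
378/((-4*(-5 - 11))) + 197/Y(-2, 10) = 378/((-4*(-5 - 11))) + 197/(3 - 3*10) = 378/((-4*(-16))) + 197/(3 - 30) = 378/64 + 197/(-27) = 378*(1/64) + 197*(-1/27) = 189/32 - 197/27 = -1201/864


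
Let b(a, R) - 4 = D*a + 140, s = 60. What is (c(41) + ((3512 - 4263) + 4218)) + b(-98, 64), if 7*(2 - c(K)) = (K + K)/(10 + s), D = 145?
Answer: -2596306/245 ≈ -10597.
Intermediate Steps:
c(K) = 2 - K/245 (c(K) = 2 - (K + K)/(7*(10 + 60)) = 2 - 2*K/(7*70) = 2 - K/245)
b(a, R) = 144 + 145*a (b(a, R) = 4 + (145*a + 140) = 4 + (140 + 145*a) = 144 + 145*a)
(c(41) + ((3512 - 4263) + 4218)) + b(-98, 64) = ((2 - 1/245*41) + ((3512 - 4263) + 4218)) + (144 + 145*(-98)) = ((2 - 41/245) + (-751 + 4218)) + (144 - 14210) = (449/245 + 3467) - 14066 = 849864/245 - 14066 = -2596306/245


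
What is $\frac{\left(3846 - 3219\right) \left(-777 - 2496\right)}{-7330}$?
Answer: $\frac{2052171}{7330} \approx 279.97$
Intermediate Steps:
$\frac{\left(3846 - 3219\right) \left(-777 - 2496\right)}{-7330} = 627 \left(-3273\right) \left(- \frac{1}{7330}\right) = \left(-2052171\right) \left(- \frac{1}{7330}\right) = \frac{2052171}{7330}$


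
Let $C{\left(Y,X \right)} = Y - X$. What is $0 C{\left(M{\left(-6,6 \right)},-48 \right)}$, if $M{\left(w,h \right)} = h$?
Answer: $0$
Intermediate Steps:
$0 C{\left(M{\left(-6,6 \right)},-48 \right)} = 0 \left(6 - -48\right) = 0 \left(6 + 48\right) = 0 \cdot 54 = 0$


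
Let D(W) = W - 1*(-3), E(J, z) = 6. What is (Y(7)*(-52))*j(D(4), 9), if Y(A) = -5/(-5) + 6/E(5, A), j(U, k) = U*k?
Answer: -6552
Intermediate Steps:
D(W) = 3 + W (D(W) = W + 3 = 3 + W)
Y(A) = 2 (Y(A) = -5/(-5) + 6/6 = -5*(-⅕) + 6*(⅙) = 1 + 1 = 2)
(Y(7)*(-52))*j(D(4), 9) = (2*(-52))*((3 + 4)*9) = -728*9 = -104*63 = -6552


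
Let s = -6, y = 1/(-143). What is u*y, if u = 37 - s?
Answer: -43/143 ≈ -0.30070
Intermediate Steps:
y = -1/143 ≈ -0.0069930
u = 43 (u = 37 - 1*(-6) = 37 + 6 = 43)
u*y = 43*(-1/143) = -43/143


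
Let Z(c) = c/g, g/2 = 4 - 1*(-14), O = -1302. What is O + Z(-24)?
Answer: -3908/3 ≈ -1302.7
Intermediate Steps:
g = 36 (g = 2*(4 - 1*(-14)) = 2*(4 + 14) = 2*18 = 36)
Z(c) = c/36
O + Z(-24) = -1302 + (1/36)*(-24) = -1302 - ⅔ = -3908/3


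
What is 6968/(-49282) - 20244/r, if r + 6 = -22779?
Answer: 19973784/26735485 ≈ 0.74709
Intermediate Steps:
r = -22785 (r = -6 - 22779 = -22785)
6968/(-49282) - 20244/r = 6968/(-49282) - 20244/(-22785) = 6968*(-1/49282) - 20244*(-1/22785) = -3484/24641 + 964/1085 = 19973784/26735485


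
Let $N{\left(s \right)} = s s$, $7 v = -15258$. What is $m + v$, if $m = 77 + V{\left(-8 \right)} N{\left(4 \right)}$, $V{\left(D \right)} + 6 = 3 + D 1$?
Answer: $- \frac{15951}{7} \approx -2278.7$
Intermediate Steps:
$v = - \frac{15258}{7}$ ($v = \frac{1}{7} \left(-15258\right) = - \frac{15258}{7} \approx -2179.7$)
$N{\left(s \right)} = s^{2}$
$V{\left(D \right)} = -3 + D$ ($V{\left(D \right)} = -6 + \left(3 + D 1\right) = -6 + \left(3 + D\right) = -3 + D$)
$m = -99$ ($m = 77 + \left(-3 - 8\right) 4^{2} = 77 - 176 = -99$)
$m + v = -99 - \frac{15258}{7} = - \frac{15951}{7}$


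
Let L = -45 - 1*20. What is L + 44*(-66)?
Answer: -2969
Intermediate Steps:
L = -65 (L = -45 - 20 = -65)
L + 44*(-66) = -65 + 44*(-66) = -65 - 2904 = -2969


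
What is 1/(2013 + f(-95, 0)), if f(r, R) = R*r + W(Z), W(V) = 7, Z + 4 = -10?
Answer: 1/2020 ≈ 0.00049505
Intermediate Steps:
Z = -14 (Z = -4 - 10 = -14)
f(r, R) = 7 + R*r (f(r, R) = R*r + 7 = 7 + R*r)
1/(2013 + f(-95, 0)) = 1/(2013 + (7 + 0*(-95))) = 1/(2013 + (7 + 0)) = 1/(2013 + 7) = 1/2020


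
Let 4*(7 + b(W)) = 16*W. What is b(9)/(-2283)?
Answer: -29/2283 ≈ -0.012703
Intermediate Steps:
b(W) = -7 + 4*W (b(W) = -7 + (16*W)/4 = -7 + 4*W)
b(9)/(-2283) = (-7 + 4*9)/(-2283) = (-7 + 36)*(-1/2283) = 29*(-1/2283) = -29/2283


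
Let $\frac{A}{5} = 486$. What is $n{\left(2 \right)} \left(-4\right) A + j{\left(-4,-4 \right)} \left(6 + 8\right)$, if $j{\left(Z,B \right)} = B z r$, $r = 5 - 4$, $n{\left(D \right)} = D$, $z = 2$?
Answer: $-19552$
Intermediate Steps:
$r = 1$
$A = 2430$ ($A = 5 \cdot 486 = 2430$)
$j{\left(Z,B \right)} = 2 B$ ($j{\left(Z,B \right)} = B 2 \cdot 1 = 2 B 1 = 2 B$)
$n{\left(2 \right)} \left(-4\right) A + j{\left(-4,-4 \right)} \left(6 + 8\right) = 2 \left(-4\right) 2430 + 2 \left(-4\right) \left(6 + 8\right) = \left(-8\right) 2430 - 112 = -19440 - 112 = -19552$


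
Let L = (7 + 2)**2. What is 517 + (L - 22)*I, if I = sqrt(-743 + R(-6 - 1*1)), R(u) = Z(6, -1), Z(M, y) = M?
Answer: 517 + 59*I*sqrt(737) ≈ 517.0 + 1601.7*I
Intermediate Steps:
R(u) = 6
I = I*sqrt(737) (I = sqrt(-743 + 6) = sqrt(-737) = I*sqrt(737) ≈ 27.148*I)
L = 81 (L = 9**2 = 81)
517 + (L - 22)*I = 517 + (81 - 22)*(I*sqrt(737)) = 517 + 59*(I*sqrt(737)) = 517 + 59*I*sqrt(737)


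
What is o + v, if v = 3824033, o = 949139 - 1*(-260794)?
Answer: 5033966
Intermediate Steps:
o = 1209933 (o = 949139 + 260794 = 1209933)
o + v = 1209933 + 3824033 = 5033966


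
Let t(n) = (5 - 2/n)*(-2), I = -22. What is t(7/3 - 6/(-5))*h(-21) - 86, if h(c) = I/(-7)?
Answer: -42246/371 ≈ -113.87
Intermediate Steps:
h(c) = 22/7 (h(c) = -22/(-7) = -22*(-⅐) = 22/7)
t(n) = -10 + 4/n
t(7/3 - 6/(-5))*h(-21) - 86 = (-10 + 4/(7/3 - 6/(-5)))*(22/7) - 86 = (-10 + 4/(7*(⅓) - 6*(-⅕)))*(22/7) - 86 = (-10 + 4/(7/3 + 6/5))*(22/7) - 86 = (-10 + 4/(53/15))*(22/7) - 86 = (-10 + 4*(15/53))*(22/7) - 86 = (-10 + 60/53)*(22/7) - 86 = -470/53*22/7 - 86 = -10340/371 - 86 = -42246/371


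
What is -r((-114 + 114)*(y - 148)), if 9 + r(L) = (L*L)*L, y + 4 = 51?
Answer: 9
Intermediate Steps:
y = 47 (y = -4 + 51 = 47)
r(L) = -9 + L**3 (r(L) = -9 + (L*L)*L = -9 + L**2*L = -9 + L**3)
-r((-114 + 114)*(y - 148)) = -(-9 + ((-114 + 114)*(47 - 148))**3) = -(-9 + (0*(-101))**3) = -(-9 + 0**3) = -(-9 + 0) = -1*(-9) = 9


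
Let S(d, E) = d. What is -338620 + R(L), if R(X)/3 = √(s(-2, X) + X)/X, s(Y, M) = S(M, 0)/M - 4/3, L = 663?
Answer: -338620 + 2*√1491/663 ≈ -3.3862e+5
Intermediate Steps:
s(Y, M) = -⅓ (s(Y, M) = M/M - 4/3 = 1 - 4*⅓ = 1 - 4/3 = -⅓)
R(X) = 3*√(-⅓ + X)/X (R(X) = 3*(√(-⅓ + X)/X) = 3*√(-⅓ + X)/X)
-338620 + R(L) = -338620 + √(-3 + 9*663)/663 = -338620 + √(-3 + 5967)/663 = -338620 + √5964/663 = -338620 + (2*√1491)/663 = -338620 + 2*√1491/663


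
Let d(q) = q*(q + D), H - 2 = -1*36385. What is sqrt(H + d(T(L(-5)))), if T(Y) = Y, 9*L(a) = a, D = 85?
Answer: I*sqrt(2950823)/9 ≈ 190.87*I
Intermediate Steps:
L(a) = a/9
H = -36383 (H = 2 - 1*36385 = 2 - 36385 = -36383)
d(q) = q*(85 + q) (d(q) = q*(q + 85) = q*(85 + q))
sqrt(H + d(T(L(-5)))) = sqrt(-36383 + ((1/9)*(-5))*(85 + (1/9)*(-5))) = sqrt(-36383 - 5*(85 - 5/9)/9) = sqrt(-36383 - 5/9*760/9) = sqrt(-36383 - 3800/81) = sqrt(-2950823/81) = I*sqrt(2950823)/9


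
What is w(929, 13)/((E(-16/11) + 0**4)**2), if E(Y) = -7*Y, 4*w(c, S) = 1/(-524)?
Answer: -121/26292224 ≈ -4.6021e-6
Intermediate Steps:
w(c, S) = -1/2096 (w(c, S) = (1/4)/(-524) = (1/4)*(-1/524) = -1/2096)
w(929, 13)/((E(-16/11) + 0**4)**2) = -1/(2096*(-(-112)/11 + 0**4)**2) = -1/(2096*(-(-112)/11 + 0)**2) = -1/(2096*(-7*(-16/11) + 0)**2) = -1/(2096*(112/11 + 0)**2) = -1/(2096*((112/11)**2)) = -1/(2096*12544/121) = -1/2096*121/12544 = -121/26292224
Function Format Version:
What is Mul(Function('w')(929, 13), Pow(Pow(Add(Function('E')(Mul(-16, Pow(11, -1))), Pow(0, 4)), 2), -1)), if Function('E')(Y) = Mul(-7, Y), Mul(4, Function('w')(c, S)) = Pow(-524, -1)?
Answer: Rational(-121, 26292224) ≈ -4.6021e-6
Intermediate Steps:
Function('w')(c, S) = Rational(-1, 2096) (Function('w')(c, S) = Mul(Rational(1, 4), Pow(-524, -1)) = Mul(Rational(1, 4), Rational(-1, 524)) = Rational(-1, 2096))
Mul(Function('w')(929, 13), Pow(Pow(Add(Function('E')(Mul(-16, Pow(11, -1))), Pow(0, 4)), 2), -1)) = Mul(Rational(-1, 2096), Pow(Pow(Add(Mul(-7, Mul(-16, Pow(11, -1))), Pow(0, 4)), 2), -1)) = Mul(Rational(-1, 2096), Pow(Pow(Add(Mul(-7, Mul(-16, Rational(1, 11))), 0), 2), -1)) = Mul(Rational(-1, 2096), Pow(Pow(Add(Mul(-7, Rational(-16, 11)), 0), 2), -1)) = Mul(Rational(-1, 2096), Pow(Pow(Add(Rational(112, 11), 0), 2), -1)) = Mul(Rational(-1, 2096), Pow(Pow(Rational(112, 11), 2), -1)) = Mul(Rational(-1, 2096), Pow(Rational(12544, 121), -1)) = Mul(Rational(-1, 2096), Rational(121, 12544)) = Rational(-121, 26292224)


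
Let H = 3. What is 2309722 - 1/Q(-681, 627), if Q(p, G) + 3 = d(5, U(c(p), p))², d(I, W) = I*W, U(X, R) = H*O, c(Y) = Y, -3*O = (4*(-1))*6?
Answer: 33253067633/14397 ≈ 2.3097e+6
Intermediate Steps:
O = 8 (O = -4*(-1)*6/3 = -(-4)*6/3 = -⅓*(-24) = 8)
U(X, R) = 24 (U(X, R) = 3*8 = 24)
Q(p, G) = 14397 (Q(p, G) = -3 + (5*24)² = -3 + 120² = -3 + 14400 = 14397)
2309722 - 1/Q(-681, 627) = 2309722 - 1/14397 = 33253067633/14397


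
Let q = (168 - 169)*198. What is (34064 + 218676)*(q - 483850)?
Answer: -122338291520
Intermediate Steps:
q = -198 (q = -1*198 = -198)
(34064 + 218676)*(q - 483850) = (34064 + 218676)*(-198 - 483850) = 252740*(-484048) = -122338291520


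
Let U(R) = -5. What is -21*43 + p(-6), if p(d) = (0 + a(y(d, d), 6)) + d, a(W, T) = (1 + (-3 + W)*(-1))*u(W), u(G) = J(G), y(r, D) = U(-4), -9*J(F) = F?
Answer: -904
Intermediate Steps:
J(F) = -F/9
y(r, D) = -5
u(G) = -G/9
a(W, T) = -W*(4 - W)/9 (a(W, T) = (1 + (-3 + W)*(-1))*(-W/9) = (1 + (3 - W))*(-W/9) = (4 - W)*(-W/9) = -W*(4 - W)/9)
p(d) = 5 + d (p(d) = (0 + (⅑)*(-5)*(-4 - 5)) + d = (0 + (⅑)*(-5)*(-9)) + d = (0 + 5) + d = 5 + d)
-21*43 + p(-6) = -21*43 + (5 - 6) = -903 - 1 = -904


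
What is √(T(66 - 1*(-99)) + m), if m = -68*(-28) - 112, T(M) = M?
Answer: √1957 ≈ 44.238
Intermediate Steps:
m = 1792 (m = 1904 - 112 = 1792)
√(T(66 - 1*(-99)) + m) = √((66 - 1*(-99)) + 1792) = √((66 + 99) + 1792) = √(165 + 1792) = √1957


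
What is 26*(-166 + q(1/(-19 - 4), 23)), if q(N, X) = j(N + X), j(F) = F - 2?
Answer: -86736/23 ≈ -3771.1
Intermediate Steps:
j(F) = -2 + F
q(N, X) = -2 + N + X (q(N, X) = -2 + (N + X) = -2 + N + X)
26*(-166 + q(1/(-19 - 4), 23)) = 26*(-166 + (-2 + 1/(-19 - 4) + 23)) = 26*(-166 + (-2 + 1/(-23) + 23)) = 26*(-166 + (-2 - 1/23 + 23)) = 26*(-166 + 482/23) = 26*(-3336/23) = -86736/23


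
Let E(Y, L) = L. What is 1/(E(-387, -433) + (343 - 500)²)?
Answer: 1/24216 ≈ 4.1295e-5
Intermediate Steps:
1/(E(-387, -433) + (343 - 500)²) = 1/(-433 + (343 - 500)²) = 1/(-433 + (-157)²) = 1/(-433 + 24649) = 1/24216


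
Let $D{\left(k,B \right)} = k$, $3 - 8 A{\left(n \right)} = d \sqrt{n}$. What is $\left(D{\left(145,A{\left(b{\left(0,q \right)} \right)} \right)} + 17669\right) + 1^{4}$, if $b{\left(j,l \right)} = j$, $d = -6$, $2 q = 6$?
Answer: $17815$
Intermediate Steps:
$q = 3$ ($q = \frac{1}{2} \cdot 6 = 3$)
$A{\left(n \right)} = \frac{3}{8} + \frac{3 \sqrt{n}}{4}$ ($A{\left(n \right)} = \frac{3}{8} - \frac{\left(-6\right) \sqrt{n}}{8} = \frac{3}{8} + \frac{3 \sqrt{n}}{4}$)
$\left(D{\left(145,A{\left(b{\left(0,q \right)} \right)} \right)} + 17669\right) + 1^{4} = \left(145 + 17669\right) + 1^{4} = 17814 + 1 = 17815$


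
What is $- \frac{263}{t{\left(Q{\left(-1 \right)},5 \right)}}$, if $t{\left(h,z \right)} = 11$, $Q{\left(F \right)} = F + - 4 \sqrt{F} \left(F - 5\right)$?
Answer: $- \frac{263}{11} \approx -23.909$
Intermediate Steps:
$Q{\left(F \right)} = F - 4 \sqrt{F} \left(-5 + F\right)$ ($Q{\left(F \right)} = F + - 4 \sqrt{F} \left(-5 + F\right) = F - 4 \sqrt{F} \left(-5 + F\right)$)
$- \frac{263}{t{\left(Q{\left(-1 \right)},5 \right)}} = - \frac{263}{11}$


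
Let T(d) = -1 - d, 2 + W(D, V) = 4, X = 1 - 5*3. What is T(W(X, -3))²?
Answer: 9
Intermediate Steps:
X = -14 (X = 1 - 15 = -14)
W(D, V) = 2 (W(D, V) = -2 + 4 = 2)
T(W(X, -3))² = (-1 - 1*2)² = (-1 - 2)² = (-3)² = 9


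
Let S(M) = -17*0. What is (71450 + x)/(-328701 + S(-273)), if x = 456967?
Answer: -176139/109567 ≈ -1.6076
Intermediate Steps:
S(M) = 0
(71450 + x)/(-328701 + S(-273)) = (71450 + 456967)/(-328701 + 0) = 528417/(-328701) = 528417*(-1/328701) = -176139/109567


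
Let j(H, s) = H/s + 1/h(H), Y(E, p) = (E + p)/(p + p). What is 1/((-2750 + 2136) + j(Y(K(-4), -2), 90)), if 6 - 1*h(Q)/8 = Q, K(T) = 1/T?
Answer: -13920/8546473 ≈ -0.0016287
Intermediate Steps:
Y(E, p) = (E + p)/(2*p) (Y(E, p) = (E + p)/((2*p)) = (E + p)*(1/(2*p)) = (E + p)/(2*p))
h(Q) = 48 - 8*Q
j(H, s) = 1/(48 - 8*H) + H/s (j(H, s) = H/s + 1/(48 - 8*H) = 1/(48 - 8*H) + H/s)
1/((-2750 + 2136) + j(Y(K(-4), -2), 90)) = 1/((-2750 + 2136) + (-1/8*90 + ((1/2)*(1/(-4) - 2)/(-2))*(-6 + (1/2)*(1/(-4) - 2)/(-2)))/(90*(-6 + (1/2)*(1/(-4) - 2)/(-2)))) = 1/(-614 + (-45/4 + ((1/2)*(-1/2)*(-1/4 - 2))*(-6 + (1/2)*(-1/2)*(-1/4 - 2)))/(90*(-6 + (1/2)*(-1/2)*(-1/4 - 2)))) = 1/(-614 + (-45/4 + ((1/2)*(-1/2)*(-9/4))*(-6 + (1/2)*(-1/2)*(-9/4)))/(90*(-6 + (1/2)*(-1/2)*(-9/4)))) = 1/(-614 + (-45/4 + 9*(-6 + 9/16)/16)/(90*(-6 + 9/16))) = 1/(-614 + (-45/4 + (9/16)*(-87/16))/(90*(-87/16))) = 1/(-614 + (1/90)*(-16/87)*(-45/4 - 783/256)) = 1/(-614 + (1/90)*(-16/87)*(-3663/256)) = 1/(-614 + 407/13920) = 1/(-8546473/13920) = -13920/8546473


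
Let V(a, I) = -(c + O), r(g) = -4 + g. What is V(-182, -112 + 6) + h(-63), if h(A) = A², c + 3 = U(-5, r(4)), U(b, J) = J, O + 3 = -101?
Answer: 4076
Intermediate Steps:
O = -104 (O = -3 - 101 = -104)
c = -3 (c = -3 + (-4 + 4) = -3 + 0 = -3)
V(a, I) = 107 (V(a, I) = -(-3 - 104) = -1*(-107) = 107)
V(-182, -112 + 6) + h(-63) = 107 + (-63)² = 107 + 3969 = 4076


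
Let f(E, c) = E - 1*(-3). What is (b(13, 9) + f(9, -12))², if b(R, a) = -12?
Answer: 0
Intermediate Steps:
f(E, c) = 3 + E (f(E, c) = E + 3 = 3 + E)
(b(13, 9) + f(9, -12))² = (-12 + (3 + 9))² = (-12 + 12)² = 0² = 0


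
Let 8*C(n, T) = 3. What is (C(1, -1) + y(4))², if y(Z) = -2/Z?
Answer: 1/64 ≈ 0.015625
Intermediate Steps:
C(n, T) = 3/8 (C(n, T) = (⅛)*3 = 3/8)
(C(1, -1) + y(4))² = (3/8 - 2/4)² = (3/8 - 2*¼)² = (3/8 - ½)² = (-⅛)² = 1/64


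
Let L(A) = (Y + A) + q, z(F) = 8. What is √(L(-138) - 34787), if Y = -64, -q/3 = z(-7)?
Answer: I*√35013 ≈ 187.12*I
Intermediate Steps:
q = -24 (q = -3*8 = -24)
L(A) = -88 + A (L(A) = (-64 + A) - 24 = -88 + A)
√(L(-138) - 34787) = √((-88 - 138) - 34787) = √(-226 - 34787) = √(-35013) = I*√35013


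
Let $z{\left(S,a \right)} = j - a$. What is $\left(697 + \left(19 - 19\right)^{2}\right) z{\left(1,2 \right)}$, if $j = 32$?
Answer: $20910$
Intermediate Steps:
$z{\left(S,a \right)} = 32 - a$
$\left(697 + \left(19 - 19\right)^{2}\right) z{\left(1,2 \right)} = \left(697 + \left(19 - 19\right)^{2}\right) \left(32 - 2\right) = \left(697 + 0^{2}\right) \left(32 - 2\right) = \left(697 + 0\right) 30 = 697 \cdot 30 = 20910$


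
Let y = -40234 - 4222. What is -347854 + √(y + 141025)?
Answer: -347854 + √96569 ≈ -3.4754e+5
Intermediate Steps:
y = -44456
-347854 + √(y + 141025) = -347854 + √(-44456 + 141025) = -347854 + √96569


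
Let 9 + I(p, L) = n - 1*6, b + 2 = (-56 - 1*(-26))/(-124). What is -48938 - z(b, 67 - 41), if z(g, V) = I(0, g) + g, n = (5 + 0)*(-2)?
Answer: -3032497/62 ≈ -48911.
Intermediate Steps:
n = -10 (n = 5*(-2) = -10)
b = -109/62 (b = -2 + (-56 - 1*(-26))/(-124) = -2 + (-56 + 26)*(-1/124) = -2 - 30*(-1/124) = -2 + 15/62 = -109/62 ≈ -1.7581)
I(p, L) = -25 (I(p, L) = -9 + (-10 - 1*6) = -9 + (-10 - 6) = -9 - 16 = -25)
z(g, V) = -25 + g
-48938 - z(b, 67 - 41) = -48938 - (-25 - 109/62) = -48938 - 1*(-1659/62) = -48938 + 1659/62 = -3032497/62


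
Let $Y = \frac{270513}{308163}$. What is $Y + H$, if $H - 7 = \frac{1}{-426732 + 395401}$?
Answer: $\frac{25353506437}{3218351651} \approx 7.8778$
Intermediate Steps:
$H = \frac{219316}{31331}$ ($H = 7 + \frac{1}{-426732 + 395401} = 7 + \frac{1}{-31331} = 7 - \frac{1}{31331} = \frac{219316}{31331} \approx 7.0$)
$Y = \frac{90171}{102721}$ ($Y = 270513 \cdot \frac{1}{308163} = \frac{90171}{102721} \approx 0.87782$)
$Y + H = \frac{90171}{102721} + \frac{219316}{31331} = \frac{25353506437}{3218351651}$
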